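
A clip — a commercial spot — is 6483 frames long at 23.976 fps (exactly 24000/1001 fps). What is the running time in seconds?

Running time = 6483 / (24000/1001) = 270.395125 s.

270.395125 seconds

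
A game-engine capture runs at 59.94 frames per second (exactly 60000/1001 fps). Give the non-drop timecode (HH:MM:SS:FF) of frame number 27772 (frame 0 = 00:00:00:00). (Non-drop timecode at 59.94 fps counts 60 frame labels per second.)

27772 ÷ 60 = 462 full seconds, remainder 52 frames.
462 s = 0 h 7 min 42 s.
Timecode: 00:07:42:52.

00:07:42:52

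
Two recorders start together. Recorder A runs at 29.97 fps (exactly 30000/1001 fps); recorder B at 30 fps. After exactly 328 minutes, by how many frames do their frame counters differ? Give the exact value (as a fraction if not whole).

590400/1001 frames

328 min = 19680 s.
A emits 30000/1001 × 19680 = 590400000/1001 frames; B emits 30 × 19680 = 590400.
Difference = 590400/1001 frames (≈ 589.8102); B is ahead of A.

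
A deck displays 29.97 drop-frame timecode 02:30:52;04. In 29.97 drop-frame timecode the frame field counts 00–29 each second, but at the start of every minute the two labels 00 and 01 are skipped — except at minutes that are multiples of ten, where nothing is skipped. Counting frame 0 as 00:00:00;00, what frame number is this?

271294

Complete 10-minute blocks: 15, each 17982 frames → 269730.
Remaining 0 whole minutes in the current block: 0 frames.
Within the current minute: 52 × 30 + 4 = 1564. Total = 269730 + 0 + 1564 = 271294.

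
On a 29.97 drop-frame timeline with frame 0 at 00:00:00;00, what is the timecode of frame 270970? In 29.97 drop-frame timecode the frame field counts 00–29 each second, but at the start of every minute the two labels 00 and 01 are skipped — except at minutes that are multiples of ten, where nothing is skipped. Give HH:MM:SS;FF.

02:30:41;10

Ten DF minutes hold 17982 frames, so frame 270970 lies in block 15 (frames 269730–287711) with 1240 frames into that block.
The block's first minute is 1800 frames and the rest 1798 each; 1240 frames reaches minute 0, so 15 × 18 + 0 × 2 = 270 labels have been skipped so far.
Adding those back, label number 270970 + 270 = 271240 at 30 labels/s is 9041 s + 10 f = 2 h 30 min 41 s frame 10, i.e. 02:30:41;10.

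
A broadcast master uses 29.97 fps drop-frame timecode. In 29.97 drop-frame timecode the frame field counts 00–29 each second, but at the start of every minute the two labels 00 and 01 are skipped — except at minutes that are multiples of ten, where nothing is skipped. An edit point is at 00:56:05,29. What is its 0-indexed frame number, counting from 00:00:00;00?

100877

As if non-drop at 30 labels/s: (0 × 3600 + 56 × 60 + 5) × 30 + 29 = 100979.
Minute boundaries passed: 56; those not divisible by 10: 56 − 5 = 51; dropped labels = 2 × 51 = 102.
Actual frame index = 100979 − 102 = 100877.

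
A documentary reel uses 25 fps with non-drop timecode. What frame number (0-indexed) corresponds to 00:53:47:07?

Total seconds to the label: (0 × 3600 + 53 × 60 + 47) = 3227.
Frame index = 3227 × 25 + 7 = 80682.

frame 80682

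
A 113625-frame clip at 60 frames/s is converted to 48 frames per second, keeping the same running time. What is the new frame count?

90900 frames

Target frames = source frames × (target rate / source rate) = 113625 × (48)/(60) = 113625 × 4/5 = 90900.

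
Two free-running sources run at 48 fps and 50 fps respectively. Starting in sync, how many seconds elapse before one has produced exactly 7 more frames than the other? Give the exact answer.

The gap grows by |50 − 48| = 2 frames per second.
Time for a 7-frame gap: 7 ÷ (2) = 3.5 s.

3.5 seconds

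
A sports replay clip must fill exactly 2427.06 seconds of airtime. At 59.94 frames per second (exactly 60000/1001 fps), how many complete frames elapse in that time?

145478 frames

Frames = 2427.06 × 60000/1001 = 145623600/1001 ≈ 145478.1219.
Complete frames: 145478.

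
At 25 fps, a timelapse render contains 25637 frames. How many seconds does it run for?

Running time = 25637 / (25) = 1025.48 s.

1025.48 seconds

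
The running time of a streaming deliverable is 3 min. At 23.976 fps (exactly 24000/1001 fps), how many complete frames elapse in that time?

4315 frames

3 min = 180 s.
Frames = 180 × 24000/1001 = 4320000/1001 ≈ 4315.6843.
Complete frames: 4315.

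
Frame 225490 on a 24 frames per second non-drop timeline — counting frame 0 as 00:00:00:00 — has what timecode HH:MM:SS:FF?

02:36:35:10

225490 ÷ 24 = 9395 full seconds, remainder 10 frames.
9395 s = 2 h 36 min 35 s.
Timecode: 02:36:35:10.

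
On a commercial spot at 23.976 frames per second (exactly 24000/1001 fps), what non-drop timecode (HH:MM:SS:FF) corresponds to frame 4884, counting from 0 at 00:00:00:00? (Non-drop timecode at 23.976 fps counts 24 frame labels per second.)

4884 ÷ 24 = 203 full seconds, remainder 12 frames.
203 s = 0 h 3 min 23 s.
Timecode: 00:03:23:12.

00:03:23:12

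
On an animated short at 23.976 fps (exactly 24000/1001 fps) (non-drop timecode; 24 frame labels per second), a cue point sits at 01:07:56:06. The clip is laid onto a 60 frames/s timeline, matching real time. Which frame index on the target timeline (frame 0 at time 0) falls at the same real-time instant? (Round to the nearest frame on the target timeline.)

frame 244820

Source frame index: (1×3600 + 7×60 + 56) × 24 + 6 = 97830.
Real time: 97830 / (24000/1001) = 3264261/800 s.
Target frame: (3264261/800) × (60) = 9792783/40 ≈ 244819.575 → 244820.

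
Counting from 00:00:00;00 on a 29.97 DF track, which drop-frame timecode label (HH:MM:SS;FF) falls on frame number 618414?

Ten DF minutes hold 17982 frames, so frame 618414 lies in block 34 (frames 611388–629369) with 7026 frames into that block.
The block's first minute is 1800 frames and the rest 1798 each; 7026 frames reaches minute 3, so 34 × 18 + 3 × 2 = 618 labels have been skipped so far.
Adding those back, label number 618414 + 618 = 619032 at 30 labels/s is 20634 s + 12 f = 5 h 43 min 54 s frame 12, i.e. 05:43:54;12.

05:43:54;12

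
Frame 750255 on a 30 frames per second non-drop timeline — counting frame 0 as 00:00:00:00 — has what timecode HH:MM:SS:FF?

750255 ÷ 30 = 25008 full seconds, remainder 15 frames.
25008 s = 6 h 56 min 48 s.
Timecode: 06:56:48:15.

06:56:48:15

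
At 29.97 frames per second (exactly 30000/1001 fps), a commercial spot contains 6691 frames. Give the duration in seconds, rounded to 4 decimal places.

223.2564 seconds

Running time = 6691 × 1001/30000 = 6697691/30000 s ≈ 223.2564 s.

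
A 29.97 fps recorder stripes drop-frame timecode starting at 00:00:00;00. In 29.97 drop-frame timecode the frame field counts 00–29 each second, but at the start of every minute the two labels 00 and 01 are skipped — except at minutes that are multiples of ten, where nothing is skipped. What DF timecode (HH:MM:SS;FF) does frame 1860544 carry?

17:14:40;06

Each 10-minute DF block holds 10 × 60 × 30 − 9 × 2 = 17982 frames. 1860544 ÷ 17982 → 103 full blocks, remainder 8398.
Within the partial block the first minute is 1800 frames and each further minute 1798, so 4 further minute boundaries passed. Total skipped labels = 18 × 103 + 2 × 4 = 1862.
Non-drop label index = 1860544 + 1862 = 1862406; at 30 labels/s that is 17:14:40:06, i.e. DF 17:14:40;06.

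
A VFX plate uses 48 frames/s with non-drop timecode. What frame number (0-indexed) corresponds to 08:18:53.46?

Total seconds to the label: (8 × 3600 + 18 × 60 + 53) = 29933.
Frame index = 29933 × 48 + 46 = 1436830.

frame 1436830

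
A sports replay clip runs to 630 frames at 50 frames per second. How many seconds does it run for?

Running time = 630 / (50) = 12.6 s.

12.6 seconds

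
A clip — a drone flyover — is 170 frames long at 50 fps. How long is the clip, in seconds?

Running time = 170 / (50) = 3.4 s.

3.4 seconds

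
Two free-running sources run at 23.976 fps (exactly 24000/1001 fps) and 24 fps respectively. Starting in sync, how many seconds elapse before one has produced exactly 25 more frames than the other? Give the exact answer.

25025/24 seconds

The gap grows by |24 − 24000/1001| = 24/1001 frames per second.
Time for a 25-frame gap: 25 ÷ (24/1001) = 25025/24 s.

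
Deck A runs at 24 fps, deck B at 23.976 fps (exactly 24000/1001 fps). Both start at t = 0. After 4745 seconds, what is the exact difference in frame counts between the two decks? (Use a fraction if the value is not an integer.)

A emits 24 × 4745 = 113880 frames; B emits 24000/1001 × 4745 = 8760000/77.
Difference = 8760/77 frames (≈ 113.7662); B is behind A.

8760/77 frames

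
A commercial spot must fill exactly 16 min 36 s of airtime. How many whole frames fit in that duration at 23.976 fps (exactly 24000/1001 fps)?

23880 frames

16 min 36 s = 996 s.
Frames = 996 × 24000/1001 = 23904000/1001 ≈ 23880.1199.
Complete frames: 23880.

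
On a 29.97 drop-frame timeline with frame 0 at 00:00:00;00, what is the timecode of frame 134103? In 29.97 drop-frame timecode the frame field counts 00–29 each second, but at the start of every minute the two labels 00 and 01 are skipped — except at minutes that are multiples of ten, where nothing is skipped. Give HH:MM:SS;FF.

01:14:34;17

Each 10-minute DF block holds 10 × 60 × 30 − 9 × 2 = 17982 frames. 134103 ÷ 17982 → 7 full blocks, remainder 8229.
Within the partial block the first minute is 1800 frames and each further minute 1798, so 4 further minute boundaries passed. Total skipped labels = 18 × 7 + 2 × 4 = 134.
Non-drop label index = 134103 + 134 = 134237; at 30 labels/s that is 01:14:34:17, i.e. DF 01:14:34;17.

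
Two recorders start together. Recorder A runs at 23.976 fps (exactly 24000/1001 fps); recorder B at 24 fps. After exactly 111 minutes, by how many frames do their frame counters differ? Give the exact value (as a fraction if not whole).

111 min = 6660 s.
A emits 24000/1001 × 6660 = 159840000/1001 frames; B emits 24 × 6660 = 159840.
Difference = 159840/1001 frames (≈ 159.6803); B is ahead of A.

159840/1001 frames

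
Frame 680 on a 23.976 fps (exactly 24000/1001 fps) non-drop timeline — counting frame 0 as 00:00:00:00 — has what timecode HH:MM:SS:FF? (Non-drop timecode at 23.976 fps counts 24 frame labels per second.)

00:00:28:08

680 ÷ 24 = 28 full seconds, remainder 8 frames.
28 s = 0 h 0 min 28 s.
Timecode: 00:00:28:08.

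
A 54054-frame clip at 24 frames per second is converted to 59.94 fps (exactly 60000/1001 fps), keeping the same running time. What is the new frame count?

Target frames = source frames × (target rate / source rate) = 54054 × (60000/1001)/(24) = 54054 × 2500/1001 = 135000.

135000 frames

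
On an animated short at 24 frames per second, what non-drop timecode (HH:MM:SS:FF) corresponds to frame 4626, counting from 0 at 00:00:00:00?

00:03:12:18

4626 ÷ 24 = 192 full seconds, remainder 18 frames.
192 s = 0 h 3 min 12 s.
Timecode: 00:03:12:18.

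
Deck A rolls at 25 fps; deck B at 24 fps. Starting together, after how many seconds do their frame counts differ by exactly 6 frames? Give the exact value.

The gap grows by |24 − 25| = 1 frame per second.
Time for a 6-frame gap: 6 ÷ (1) = 6 s.

6 seconds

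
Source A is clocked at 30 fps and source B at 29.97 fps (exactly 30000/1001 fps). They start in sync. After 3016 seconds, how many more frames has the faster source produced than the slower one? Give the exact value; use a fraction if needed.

A emits 30 × 3016 = 90480 frames; B emits 30000/1001 × 3016 = 6960000/77.
Difference = 6960/77 frames (≈ 90.3896); B is behind A.

6960/77 frames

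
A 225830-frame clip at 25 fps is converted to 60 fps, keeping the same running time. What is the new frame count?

541992 frames

Target frames = source frames × (target rate / source rate) = 225830 × (60)/(25) = 225830 × 12/5 = 541992.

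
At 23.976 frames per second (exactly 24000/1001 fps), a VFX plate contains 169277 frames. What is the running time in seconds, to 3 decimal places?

Running time = 169277 × 1001/24000 = 169446277/24000 s ≈ 7060.262 s.

7060.262 seconds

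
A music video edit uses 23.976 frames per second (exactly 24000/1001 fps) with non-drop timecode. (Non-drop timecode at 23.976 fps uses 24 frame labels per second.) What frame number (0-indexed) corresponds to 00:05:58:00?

frame 8592

Total seconds to the label: (0 × 3600 + 5 × 60 + 58) = 358.
Frame index = 358 × 24 + 0 = 8592.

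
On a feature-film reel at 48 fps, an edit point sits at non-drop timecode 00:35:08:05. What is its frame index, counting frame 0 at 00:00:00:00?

Total seconds to the label: (0 × 3600 + 35 × 60 + 8) = 2108.
Frame index = 2108 × 48 + 5 = 101189.

101189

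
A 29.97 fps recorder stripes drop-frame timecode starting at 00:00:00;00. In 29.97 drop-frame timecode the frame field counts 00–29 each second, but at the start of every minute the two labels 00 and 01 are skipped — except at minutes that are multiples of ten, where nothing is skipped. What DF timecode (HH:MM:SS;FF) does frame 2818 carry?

Each 10-minute DF block holds 10 × 60 × 30 − 9 × 2 = 17982 frames. 2818 ÷ 17982 → 0 full blocks, remainder 2818.
Within the partial block the first minute is 1800 frames and each further minute 1798, so 1 further minute boundary passed. Total skipped labels = 18 × 0 + 2 × 1 = 2.
Non-drop label index = 2818 + 2 = 2820; at 30 labels/s that is 00:01:34:00, i.e. DF 00:01:34;00.

00:01:34;00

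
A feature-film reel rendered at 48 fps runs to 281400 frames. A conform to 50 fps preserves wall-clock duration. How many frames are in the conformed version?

293125 frames

Target frames = source frames × (target rate / source rate) = 281400 × (50)/(48) = 281400 × 25/24 = 293125.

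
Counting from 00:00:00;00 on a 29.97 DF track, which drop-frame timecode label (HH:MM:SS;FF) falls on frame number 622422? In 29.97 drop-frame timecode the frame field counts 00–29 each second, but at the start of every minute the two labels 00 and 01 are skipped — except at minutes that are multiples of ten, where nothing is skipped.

Each 10-minute DF block holds 10 × 60 × 30 − 9 × 2 = 17982 frames. 622422 ÷ 17982 → 34 full blocks, remainder 11034.
Within the partial block the first minute is 1800 frames and each further minute 1798, so 6 further minute boundaries passed. Total skipped labels = 18 × 34 + 2 × 6 = 624.
Non-drop label index = 622422 + 624 = 623046; at 30 labels/s that is 05:46:08:06, i.e. DF 05:46:08;06.

05:46:08;06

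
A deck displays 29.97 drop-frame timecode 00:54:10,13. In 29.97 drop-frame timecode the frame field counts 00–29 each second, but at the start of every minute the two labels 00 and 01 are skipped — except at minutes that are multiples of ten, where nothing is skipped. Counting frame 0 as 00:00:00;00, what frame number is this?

As if non-drop at 30 labels/s: (0 × 3600 + 54 × 60 + 10) × 30 + 13 = 97513.
Minute boundaries passed: 54; those not divisible by 10: 54 − 5 = 49; dropped labels = 2 × 49 = 98.
Actual frame index = 97513 − 98 = 97415.

97415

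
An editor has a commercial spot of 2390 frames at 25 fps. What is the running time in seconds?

95.6 seconds

Running time = 2390 / (25) = 95.6 s.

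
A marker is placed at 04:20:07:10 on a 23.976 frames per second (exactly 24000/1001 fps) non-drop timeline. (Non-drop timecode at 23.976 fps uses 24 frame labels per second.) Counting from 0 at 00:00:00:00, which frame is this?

frame 374578

Total seconds to the label: (4 × 3600 + 20 × 60 + 7) = 15607.
Frame index = 15607 × 24 + 10 = 374578.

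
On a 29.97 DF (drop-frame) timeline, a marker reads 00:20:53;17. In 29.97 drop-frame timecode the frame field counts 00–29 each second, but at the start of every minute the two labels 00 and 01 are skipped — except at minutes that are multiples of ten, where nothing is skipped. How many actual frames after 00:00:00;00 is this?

37571

Complete 10-minute blocks: 2, each 17982 frames → 35964.
Remaining 0 whole minutes in the current block: 0 frames.
Within the current minute: 53 × 30 + 17 = 1607. Total = 35964 + 0 + 1607 = 37571.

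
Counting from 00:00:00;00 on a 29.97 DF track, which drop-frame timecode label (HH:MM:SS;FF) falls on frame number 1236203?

Ten DF minutes hold 17982 frames, so frame 1236203 lies in block 68 (frames 1222776–1240757) with 13427 frames into that block.
The block's first minute is 1800 frames and the rest 1798 each; 13427 frames reaches minute 7, so 68 × 18 + 7 × 2 = 1238 labels have been skipped so far.
Adding those back, label number 1236203 + 1238 = 1237441 at 30 labels/s is 41248 s + 1 f = 11 h 27 min 28 s frame 1, i.e. 11:27:28;01.

11:27:28;01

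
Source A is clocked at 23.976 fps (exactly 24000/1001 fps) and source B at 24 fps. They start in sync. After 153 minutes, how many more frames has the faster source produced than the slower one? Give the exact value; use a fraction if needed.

153 min = 9180 s.
A emits 24000/1001 × 9180 = 220320000/1001 frames; B emits 24 × 9180 = 220320.
Difference = 220320/1001 frames (≈ 220.0999); B is ahead of A.

220320/1001 frames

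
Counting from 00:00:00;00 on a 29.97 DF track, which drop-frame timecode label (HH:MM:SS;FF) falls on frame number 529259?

Each 10-minute DF block holds 10 × 60 × 30 − 9 × 2 = 17982 frames. 529259 ÷ 17982 → 29 full blocks, remainder 7781.
Within the partial block the first minute is 1800 frames and each further minute 1798, so 4 further minute boundaries passed. Total skipped labels = 18 × 29 + 2 × 4 = 530.
Non-drop label index = 529259 + 530 = 529789; at 30 labels/s that is 04:54:19:19, i.e. DF 04:54:19;19.

04:54:19;19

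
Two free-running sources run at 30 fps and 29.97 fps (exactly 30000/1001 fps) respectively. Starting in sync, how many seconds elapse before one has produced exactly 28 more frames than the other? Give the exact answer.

The gap grows by |30000/1001 − 30| = 30/1001 frames per second.
Time for a 28-frame gap: 28 ÷ (30/1001) = 14014/15 s.

14014/15 seconds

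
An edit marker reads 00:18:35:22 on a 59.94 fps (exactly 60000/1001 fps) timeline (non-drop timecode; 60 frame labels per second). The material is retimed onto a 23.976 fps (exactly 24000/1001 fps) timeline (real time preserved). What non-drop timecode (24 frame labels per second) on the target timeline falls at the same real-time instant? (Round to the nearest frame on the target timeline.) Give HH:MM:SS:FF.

Source frame index: (0×3600 + 18×60 + 35) × 60 + 22 = 66922.
Real time: 66922 / (60000/1001) = 33494461/30000 s.
Target frame: (33494461/30000) × (24000/1001) = 133844/5 ≈ 26768.800 → 26769.
At 24 labels/s: frame 26769 → 00:18:35:09.

00:18:35:09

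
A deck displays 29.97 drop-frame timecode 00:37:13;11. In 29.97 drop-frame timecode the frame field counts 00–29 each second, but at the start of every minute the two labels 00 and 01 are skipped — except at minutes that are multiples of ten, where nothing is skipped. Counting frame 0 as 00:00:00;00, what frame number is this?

66933

Complete 10-minute blocks: 3, each 17982 frames → 53946.
Remaining 7 whole minutes in the current block: 1800 + 6 × 1798 = 12588 frames.
Within the current minute: 13 × 30 + 11 − 2 = 399 (labels ;00/;01 skipped at this minute). Total = 53946 + 12588 + 399 = 66933.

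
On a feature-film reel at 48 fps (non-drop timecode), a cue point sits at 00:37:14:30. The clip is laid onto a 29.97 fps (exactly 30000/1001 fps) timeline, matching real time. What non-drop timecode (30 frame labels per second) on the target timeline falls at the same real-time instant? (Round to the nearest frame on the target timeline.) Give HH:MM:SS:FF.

Source frame index: (0×3600 + 37×60 + 14) × 48 + 30 = 107262.
Real time: 107262 / (48) = 17877/8 s.
Target frame: (17877/8) × (30000/1001) = 67038750/1001 ≈ 66971.778 → 66972.
At 30 labels/s: frame 66972 → 00:37:12:12.

00:37:12:12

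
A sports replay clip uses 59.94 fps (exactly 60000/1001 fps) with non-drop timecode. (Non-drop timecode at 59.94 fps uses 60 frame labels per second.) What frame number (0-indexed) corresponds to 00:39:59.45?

143985

Total seconds to the label: (0 × 3600 + 39 × 60 + 59) = 2399.
Frame index = 2399 × 60 + 45 = 143985.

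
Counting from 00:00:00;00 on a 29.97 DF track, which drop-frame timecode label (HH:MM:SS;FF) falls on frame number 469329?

Ten DF minutes hold 17982 frames, so frame 469329 lies in block 26 (frames 467532–485513) with 1797 frames into that block.
The block's first minute is 1800 frames and the rest 1798 each; 1797 frames reaches minute 0, so 26 × 18 + 0 × 2 = 468 labels have been skipped so far.
Adding those back, label number 469329 + 468 = 469797 at 30 labels/s is 15659 s + 27 f = 4 h 20 min 59 s frame 27, i.e. 04:20:59;27.

04:20:59;27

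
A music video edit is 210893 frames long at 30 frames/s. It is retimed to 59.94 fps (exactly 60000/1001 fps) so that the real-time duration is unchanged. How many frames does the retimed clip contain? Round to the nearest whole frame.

421365 frames

Frames at target rate = 210893 × (60000/1001) / (30) = 421786000/1001 ≈ 421364.635.
Nearest whole frame: 421365.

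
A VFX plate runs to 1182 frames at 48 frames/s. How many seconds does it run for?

Running time = 1182 / (48) = 24.625 s.

24.625 seconds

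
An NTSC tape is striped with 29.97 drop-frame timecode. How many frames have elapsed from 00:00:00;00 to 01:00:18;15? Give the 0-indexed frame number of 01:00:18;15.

108447

As if non-drop at 30 labels/s: (1 × 3600 + 0 × 60 + 18) × 30 + 15 = 108555.
Minute boundaries passed: 60; those not divisible by 10: 60 − 6 = 54; dropped labels = 2 × 54 = 108.
Actual frame index = 108555 − 108 = 108447.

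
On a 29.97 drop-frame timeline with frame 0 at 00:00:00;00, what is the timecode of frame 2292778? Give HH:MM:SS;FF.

Each 10-minute DF block holds 10 × 60 × 30 − 9 × 2 = 17982 frames. 2292778 ÷ 17982 → 127 full blocks, remainder 9064.
Within the partial block the first minute is 1800 frames and each further minute 1798, so 5 further minute boundaries passed. Total skipped labels = 18 × 127 + 2 × 5 = 2296.
Non-drop label index = 2292778 + 2296 = 2295074; at 30 labels/s that is 21:15:02:14, i.e. DF 21:15:02;14.

21:15:02;14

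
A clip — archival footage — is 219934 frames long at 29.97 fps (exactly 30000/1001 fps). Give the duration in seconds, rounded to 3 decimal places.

7338.464 seconds

Running time = 219934 × 1001/30000 = 110076967/15000 s ≈ 7338.464 s.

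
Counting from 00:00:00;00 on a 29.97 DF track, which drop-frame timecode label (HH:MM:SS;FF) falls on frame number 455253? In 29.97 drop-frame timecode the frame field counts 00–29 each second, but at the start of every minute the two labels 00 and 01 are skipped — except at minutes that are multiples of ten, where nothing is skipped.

04:13:10;09

Ten DF minutes hold 17982 frames, so frame 455253 lies in block 25 (frames 449550–467531) with 5703 frames into that block.
The block's first minute is 1800 frames and the rest 1798 each; 5703 frames reaches minute 3, so 25 × 18 + 3 × 2 = 456 labels have been skipped so far.
Adding those back, label number 455253 + 456 = 455709 at 30 labels/s is 15190 s + 9 f = 4 h 13 min 10 s frame 9, i.e. 04:13:10;09.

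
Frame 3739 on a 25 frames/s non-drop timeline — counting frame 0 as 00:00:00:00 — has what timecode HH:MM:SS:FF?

3739 ÷ 25 = 149 full seconds, remainder 14 frames.
149 s = 0 h 2 min 29 s.
Timecode: 00:02:29:14.

00:02:29:14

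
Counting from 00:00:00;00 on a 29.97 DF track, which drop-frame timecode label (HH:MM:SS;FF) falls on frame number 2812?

00:01:33;24

Ten DF minutes hold 17982 frames, so frame 2812 lies in block 0 (frames 0–17981) with 2812 frames into that block.
The block's first minute is 1800 frames and the rest 1798 each; 2812 frames reaches minute 1, so 0 × 18 + 1 × 2 = 2 labels have been skipped so far.
Adding those back, label number 2812 + 2 = 2814 at 30 labels/s is 93 s + 24 f = 0 h 1 min 33 s frame 24, i.e. 00:01:33;24.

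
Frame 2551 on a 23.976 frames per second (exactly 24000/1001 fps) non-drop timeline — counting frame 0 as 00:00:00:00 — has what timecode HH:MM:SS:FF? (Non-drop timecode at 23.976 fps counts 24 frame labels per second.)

00:01:46:07

2551 ÷ 24 = 106 full seconds, remainder 7 frames.
106 s = 0 h 1 min 46 s.
Timecode: 00:01:46:07.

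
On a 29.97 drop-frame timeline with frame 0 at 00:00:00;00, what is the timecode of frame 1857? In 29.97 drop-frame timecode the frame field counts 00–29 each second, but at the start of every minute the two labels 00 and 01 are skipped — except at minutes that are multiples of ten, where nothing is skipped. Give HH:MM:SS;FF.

Each 10-minute DF block holds 10 × 60 × 30 − 9 × 2 = 17982 frames. 1857 ÷ 17982 → 0 full blocks, remainder 1857.
Within the partial block the first minute is 1800 frames and each further minute 1798, so 1 further minute boundary passed. Total skipped labels = 18 × 0 + 2 × 1 = 2.
Non-drop label index = 1857 + 2 = 1859; at 30 labels/s that is 00:01:01:29, i.e. DF 00:01:01;29.

00:01:01;29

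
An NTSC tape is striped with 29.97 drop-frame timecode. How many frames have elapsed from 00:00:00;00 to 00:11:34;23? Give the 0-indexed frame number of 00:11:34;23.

20823

Complete 10-minute blocks: 1, each 17982 frames → 17982.
Remaining 1 whole minute in the current block: 1800 + 0 × 1798 = 1800 frames.
Within the current minute: 34 × 30 + 23 − 2 = 1041 (labels ;00/;01 skipped at this minute). Total = 17982 + 1800 + 1041 = 20823.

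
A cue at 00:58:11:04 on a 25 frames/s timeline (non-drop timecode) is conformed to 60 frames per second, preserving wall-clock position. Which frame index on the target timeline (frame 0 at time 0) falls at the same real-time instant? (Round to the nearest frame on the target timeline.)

Source frame index: (0×3600 + 58×60 + 11) × 25 + 4 = 87279.
Real time: 87279 / (25) = 87279/25 s.
Target frame: (87279/25) × (60) = 1047348/5 ≈ 209469.600 → 209470.

frame 209470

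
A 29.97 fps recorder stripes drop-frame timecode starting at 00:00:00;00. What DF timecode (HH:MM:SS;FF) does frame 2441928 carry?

22:37:59;02

Each 10-minute DF block holds 10 × 60 × 30 − 9 × 2 = 17982 frames. 2441928 ÷ 17982 → 135 full blocks, remainder 14358.
Within the partial block the first minute is 1800 frames and each further minute 1798, so 7 further minute boundaries passed. Total skipped labels = 18 × 135 + 2 × 7 = 2444.
Non-drop label index = 2441928 + 2444 = 2444372; at 30 labels/s that is 22:37:59:02, i.e. DF 22:37:59;02.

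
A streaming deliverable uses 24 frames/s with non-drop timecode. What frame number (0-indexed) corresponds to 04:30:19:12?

Total seconds to the label: (4 × 3600 + 30 × 60 + 19) = 16219.
Frame index = 16219 × 24 + 12 = 389268.

frame 389268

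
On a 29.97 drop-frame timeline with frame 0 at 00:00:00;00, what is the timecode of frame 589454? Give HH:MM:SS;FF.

05:27:48;04

Each 10-minute DF block holds 10 × 60 × 30 − 9 × 2 = 17982 frames. 589454 ÷ 17982 → 32 full blocks, remainder 14030.
Within the partial block the first minute is 1800 frames and each further minute 1798, so 7 further minute boundaries passed. Total skipped labels = 18 × 32 + 2 × 7 = 590.
Non-drop label index = 589454 + 590 = 590044; at 30 labels/s that is 05:27:48:04, i.e. DF 05:27:48;04.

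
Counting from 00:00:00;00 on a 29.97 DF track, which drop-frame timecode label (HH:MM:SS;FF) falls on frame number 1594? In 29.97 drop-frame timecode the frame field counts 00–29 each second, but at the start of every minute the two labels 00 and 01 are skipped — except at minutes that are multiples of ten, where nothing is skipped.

00:00:53;04

Each 10-minute DF block holds 10 × 60 × 30 − 9 × 2 = 17982 frames. 1594 ÷ 17982 → 0 full blocks, remainder 1594.
Within the partial block the first minute is 1800 frames and each further minute 1798, so 0 further minute boundaries passed. Total skipped labels = 18 × 0 + 2 × 0 = 0.
Non-drop label index = 1594 + 0 = 1594; at 30 labels/s that is 00:00:53:04, i.e. DF 00:00:53;04.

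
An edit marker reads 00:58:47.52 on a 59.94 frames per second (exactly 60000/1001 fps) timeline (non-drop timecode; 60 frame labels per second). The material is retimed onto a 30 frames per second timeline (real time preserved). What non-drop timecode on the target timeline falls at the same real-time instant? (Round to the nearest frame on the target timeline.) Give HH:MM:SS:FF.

00:58:51:12

Source frame index: (0×3600 + 58×60 + 47) × 60 + 52 = 211672.
Real time: 211672 / (60000/1001) = 26485459/7500 s.
Target frame: (26485459/7500) × (30) = 26485459/250 ≈ 105941.836 → 105942.
At 30 labels/s: frame 105942 → 00:58:51:12.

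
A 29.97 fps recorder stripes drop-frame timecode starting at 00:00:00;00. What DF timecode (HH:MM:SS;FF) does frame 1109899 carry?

10:17:13;21

Each 10-minute DF block holds 10 × 60 × 30 − 9 × 2 = 17982 frames. 1109899 ÷ 17982 → 61 full blocks, remainder 12997.
Within the partial block the first minute is 1800 frames and each further minute 1798, so 7 further minute boundaries passed. Total skipped labels = 18 × 61 + 2 × 7 = 1112.
Non-drop label index = 1109899 + 1112 = 1111011; at 30 labels/s that is 10:17:13:21, i.e. DF 10:17:13;21.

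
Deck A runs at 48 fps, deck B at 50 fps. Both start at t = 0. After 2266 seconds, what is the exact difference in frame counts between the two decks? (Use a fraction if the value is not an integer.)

A emits 48 × 2266 = 108768 frames; B emits 50 × 2266 = 113300.
Difference = 4532 frames; B is ahead of A.

4532 frames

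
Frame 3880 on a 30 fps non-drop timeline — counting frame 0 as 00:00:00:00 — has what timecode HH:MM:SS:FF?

00:02:09:10

3880 ÷ 30 = 129 full seconds, remainder 10 frames.
129 s = 0 h 2 min 9 s.
Timecode: 00:02:09:10.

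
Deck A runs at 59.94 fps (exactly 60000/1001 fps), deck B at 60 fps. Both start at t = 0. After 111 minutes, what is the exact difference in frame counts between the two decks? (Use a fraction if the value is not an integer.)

399600/1001 frames

111 min = 6660 s.
A emits 60000/1001 × 6660 = 399600000/1001 frames; B emits 60 × 6660 = 399600.
Difference = 399600/1001 frames (≈ 399.2008); B is ahead of A.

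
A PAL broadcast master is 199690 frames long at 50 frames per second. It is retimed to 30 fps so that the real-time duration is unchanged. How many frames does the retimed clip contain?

Target frames = source frames × (target rate / source rate) = 199690 × (30)/(50) = 199690 × 3/5 = 119814.

119814 frames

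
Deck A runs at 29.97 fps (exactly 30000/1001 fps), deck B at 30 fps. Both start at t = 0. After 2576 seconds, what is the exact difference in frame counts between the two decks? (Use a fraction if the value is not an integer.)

A emits 30000/1001 × 2576 = 11040000/143 frames; B emits 30 × 2576 = 77280.
Difference = 11040/143 frames (≈ 77.2028); B is ahead of A.

11040/143 frames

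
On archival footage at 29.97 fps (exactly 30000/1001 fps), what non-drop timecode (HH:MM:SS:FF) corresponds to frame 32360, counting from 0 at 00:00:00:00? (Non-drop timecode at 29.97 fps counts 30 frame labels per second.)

00:17:58:20

32360 ÷ 30 = 1078 full seconds, remainder 20 frames.
1078 s = 0 h 17 min 58 s.
Timecode: 00:17:58:20.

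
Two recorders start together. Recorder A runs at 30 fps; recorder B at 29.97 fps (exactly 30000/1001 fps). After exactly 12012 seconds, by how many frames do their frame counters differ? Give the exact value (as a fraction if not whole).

A emits 30 × 12012 = 360360 frames; B emits 30000/1001 × 12012 = 360000.
Difference = 360 frames; B is behind A.

360 frames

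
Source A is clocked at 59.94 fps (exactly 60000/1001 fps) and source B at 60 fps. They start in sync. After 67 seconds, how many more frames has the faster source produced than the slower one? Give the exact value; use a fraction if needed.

4020/1001 frames

A emits 60000/1001 × 67 = 4020000/1001 frames; B emits 60 × 67 = 4020.
Difference = 4020/1001 frames (≈ 4.0160); B is ahead of A.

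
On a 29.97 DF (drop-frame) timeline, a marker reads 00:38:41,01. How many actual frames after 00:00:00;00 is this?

69561

Complete 10-minute blocks: 3, each 17982 frames → 53946.
Remaining 8 whole minutes in the current block: 1800 + 7 × 1798 = 14386 frames.
Within the current minute: 41 × 30 + 1 − 2 = 1229 (labels ;00/;01 skipped at this minute). Total = 53946 + 14386 + 1229 = 69561.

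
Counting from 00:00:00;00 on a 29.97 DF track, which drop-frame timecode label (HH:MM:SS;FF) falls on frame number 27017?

Each 10-minute DF block holds 10 × 60 × 30 − 9 × 2 = 17982 frames. 27017 ÷ 17982 → 1 full block, remainder 9035.
Within the partial block the first minute is 1800 frames and each further minute 1798, so 5 further minute boundaries passed. Total skipped labels = 18 × 1 + 2 × 5 = 28.
Non-drop label index = 27017 + 28 = 27045; at 30 labels/s that is 00:15:01:15, i.e. DF 00:15:01;15.

00:15:01;15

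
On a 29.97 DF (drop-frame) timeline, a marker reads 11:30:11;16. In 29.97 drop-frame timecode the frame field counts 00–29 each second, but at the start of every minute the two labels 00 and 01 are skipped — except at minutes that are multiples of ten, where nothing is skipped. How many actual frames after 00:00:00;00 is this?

As if non-drop at 30 labels/s: (11 × 3600 + 30 × 60 + 11) × 30 + 16 = 1242346.
Minute boundaries passed: 690; those not divisible by 10: 690 − 69 = 621; dropped labels = 2 × 621 = 1242.
Actual frame index = 1242346 − 1242 = 1241104.

1241104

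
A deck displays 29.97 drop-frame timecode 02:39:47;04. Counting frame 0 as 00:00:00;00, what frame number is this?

287326

Complete 10-minute blocks: 15, each 17982 frames → 269730.
Remaining 9 whole minutes in the current block: 1800 + 8 × 1798 = 16184 frames.
Within the current minute: 47 × 30 + 4 − 2 = 1412 (labels ;00/;01 skipped at this minute). Total = 269730 + 16184 + 1412 = 287326.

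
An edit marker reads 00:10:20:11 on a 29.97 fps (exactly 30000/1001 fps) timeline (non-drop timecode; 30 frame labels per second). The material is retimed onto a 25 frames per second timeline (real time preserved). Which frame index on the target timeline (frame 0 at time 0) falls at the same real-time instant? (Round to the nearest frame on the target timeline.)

frame 15525

Source frame index: (0×3600 + 10×60 + 20) × 30 + 11 = 18611.
Real time: 18611 / (30000/1001) = 18629611/30000 s.
Target frame: (18629611/30000) × (25) = 18629611/1200 ≈ 15524.676 → 15525.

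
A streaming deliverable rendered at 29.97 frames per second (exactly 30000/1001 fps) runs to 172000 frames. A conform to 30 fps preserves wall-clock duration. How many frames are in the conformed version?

Target frames = source frames × (target rate / source rate) = 172000 × (30)/(30000/1001) = 172000 × 1001/1000 = 172172.

172172 frames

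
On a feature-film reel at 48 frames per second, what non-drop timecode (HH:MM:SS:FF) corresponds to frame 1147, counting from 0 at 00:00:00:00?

1147 ÷ 48 = 23 full seconds, remainder 43 frames.
23 s = 0 h 0 min 23 s.
Timecode: 00:00:23:43.

00:00:23:43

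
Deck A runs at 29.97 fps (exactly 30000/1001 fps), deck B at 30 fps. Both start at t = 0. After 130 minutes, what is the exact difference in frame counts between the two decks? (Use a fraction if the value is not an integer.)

130 min = 7800 s.
A emits 30000/1001 × 7800 = 18000000/77 frames; B emits 30 × 7800 = 234000.
Difference = 18000/77 frames (≈ 233.7662); B is ahead of A.

18000/77 frames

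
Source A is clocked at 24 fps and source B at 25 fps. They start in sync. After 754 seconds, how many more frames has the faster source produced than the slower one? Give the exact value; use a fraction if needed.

754 frames

A emits 24 × 754 = 18096 frames; B emits 25 × 754 = 18850.
Difference = 754 frames; B is ahead of A.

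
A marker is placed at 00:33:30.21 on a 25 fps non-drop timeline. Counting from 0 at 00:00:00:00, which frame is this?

frame 50271

Total seconds to the label: (0 × 3600 + 33 × 60 + 30) = 2010.
Frame index = 2010 × 25 + 21 = 50271.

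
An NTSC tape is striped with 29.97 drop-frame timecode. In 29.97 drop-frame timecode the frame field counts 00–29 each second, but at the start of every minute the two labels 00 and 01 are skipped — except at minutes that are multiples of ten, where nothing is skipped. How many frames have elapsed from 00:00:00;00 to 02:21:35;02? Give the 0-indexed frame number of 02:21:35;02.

254598

Complete 10-minute blocks: 14, each 17982 frames → 251748.
Remaining 1 whole minute in the current block: 1800 + 0 × 1798 = 1800 frames.
Within the current minute: 35 × 30 + 2 − 2 = 1050 (labels ;00/;01 skipped at this minute). Total = 251748 + 1800 + 1050 = 254598.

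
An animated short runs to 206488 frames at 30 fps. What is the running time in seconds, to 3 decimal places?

6882.933 seconds

Running time = 206488 × 1/30 = 103244/15 s ≈ 6882.933 s.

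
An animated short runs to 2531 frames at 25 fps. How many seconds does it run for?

101.24 seconds

Running time = 2531 / (25) = 101.24 s.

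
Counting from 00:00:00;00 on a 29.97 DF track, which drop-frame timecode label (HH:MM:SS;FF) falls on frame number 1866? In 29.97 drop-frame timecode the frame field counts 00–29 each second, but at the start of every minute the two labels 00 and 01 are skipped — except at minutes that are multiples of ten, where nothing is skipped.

Ten DF minutes hold 17982 frames, so frame 1866 lies in block 0 (frames 0–17981) with 1866 frames into that block.
The block's first minute is 1800 frames and the rest 1798 each; 1866 frames reaches minute 1, so 0 × 18 + 1 × 2 = 2 labels have been skipped so far.
Adding those back, label number 1866 + 2 = 1868 at 30 labels/s is 62 s + 8 f = 0 h 1 min 2 s frame 8, i.e. 00:01:02;08.

00:01:02;08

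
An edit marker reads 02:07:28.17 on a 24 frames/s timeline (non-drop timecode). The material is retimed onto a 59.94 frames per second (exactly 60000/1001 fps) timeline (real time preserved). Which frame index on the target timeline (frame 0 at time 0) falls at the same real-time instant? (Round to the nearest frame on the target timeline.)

Source frame index: (2×3600 + 7×60 + 28) × 24 + 17 = 183569.
Real time: 183569 / (24) = 183569/24 s.
Target frame: (183569/24) × (60000/1001) = 458922500/1001 ≈ 458464.036 → 458464.

frame 458464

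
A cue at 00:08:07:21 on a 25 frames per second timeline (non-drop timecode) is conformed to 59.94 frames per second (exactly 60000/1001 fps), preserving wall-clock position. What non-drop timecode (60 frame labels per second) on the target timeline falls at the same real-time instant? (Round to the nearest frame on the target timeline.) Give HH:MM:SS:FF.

Source frame index: (0×3600 + 8×60 + 7) × 25 + 21 = 12196.
Real time: 12196 / (25) = 12196/25 s.
Target frame: (12196/25) × (60000/1001) = 29270400/1001 ≈ 29241.159 → 29241.
At 60 labels/s: frame 29241 → 00:08:07:21.

00:08:07:21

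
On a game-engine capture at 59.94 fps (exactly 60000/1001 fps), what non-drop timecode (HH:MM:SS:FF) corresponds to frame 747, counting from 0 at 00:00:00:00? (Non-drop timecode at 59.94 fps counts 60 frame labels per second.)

747 ÷ 60 = 12 full seconds, remainder 27 frames.
12 s = 0 h 0 min 12 s.
Timecode: 00:00:12:27.

00:00:12:27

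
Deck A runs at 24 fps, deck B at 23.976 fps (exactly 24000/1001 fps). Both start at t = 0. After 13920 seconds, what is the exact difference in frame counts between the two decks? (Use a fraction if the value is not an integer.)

A emits 24 × 13920 = 334080 frames; B emits 24000/1001 × 13920 = 334080000/1001.
Difference = 334080/1001 frames (≈ 333.7463); B is behind A.

334080/1001 frames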